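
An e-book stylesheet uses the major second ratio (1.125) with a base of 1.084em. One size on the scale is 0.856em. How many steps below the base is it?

1.125ⁿ = 1.084 / 0.856 = 1.2664
n = ln(1.2664) / ln(1.125) = 0.2361 / 0.1178 ≈ 2.00

2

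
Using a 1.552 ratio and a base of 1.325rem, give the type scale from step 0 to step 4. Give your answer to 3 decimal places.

Step 0: 1.325rem
Step 1: 1.325 × 1.552 = 2.056
Step 2: 1.325 × 1.552² = 3.192
Step 3: 1.325 × 1.552³ = 4.953
Step 4: 1.325 × 1.552⁴ = 7.687

1.325rem, 2.056rem, 3.192rem, 4.953rem, 7.687rem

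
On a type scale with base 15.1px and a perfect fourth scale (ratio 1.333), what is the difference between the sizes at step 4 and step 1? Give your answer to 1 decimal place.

Step 1: 15.1 × 1.333 = 20.128px
Step 4: 15.1 × 1.333⁴ = 47.676px
Difference: 47.676 − 20.128 = 27.548px

27.5px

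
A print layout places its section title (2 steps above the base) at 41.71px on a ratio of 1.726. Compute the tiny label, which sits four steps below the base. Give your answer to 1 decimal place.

1.6px

41.71 ÷ 1.726⁶ = 41.71 ÷ 26.43898 ≈ 1.578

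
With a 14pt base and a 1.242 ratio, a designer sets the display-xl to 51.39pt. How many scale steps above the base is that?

6

1.242ⁿ = 51.39 / 14 = 3.6707
n = ln(3.6707) / ln(1.242) = 1.3004 / 0.2167 ≈ 6.00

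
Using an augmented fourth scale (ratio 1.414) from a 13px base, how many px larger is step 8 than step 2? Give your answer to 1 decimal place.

Step 2: 13.0 × 1.414² = 25.992px
Step 8: 13.0 × 1.414⁸ = 207.749px
Difference: 207.749 − 25.992 = 181.757px

181.8px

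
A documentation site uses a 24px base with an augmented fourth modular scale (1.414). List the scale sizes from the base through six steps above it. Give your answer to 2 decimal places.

Step 0: 24px
Step 1: 24.0 × 1.414 = 33.94
Step 2: 24.0 × 1.414² = 47.99
Step 3: 24.0 × 1.414³ = 67.85
Step 4: 24.0 × 1.414⁴ = 95.94
Step 5: 24.0 × 1.414⁵ = 135.66
Step 6: 24.0 × 1.414⁶ = 191.83

24.00px, 33.94px, 47.99px, 67.85px, 95.94px, 135.66px, 191.83px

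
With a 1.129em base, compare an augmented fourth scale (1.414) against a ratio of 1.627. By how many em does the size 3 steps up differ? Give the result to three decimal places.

1.671em

Augmented fourth: 1.129 × 1.414³ = 3.19185em
At 1.627: 1.129 × 1.627³ = 4.86247em
Difference: 4.86247 − 3.19185 = 1.67062em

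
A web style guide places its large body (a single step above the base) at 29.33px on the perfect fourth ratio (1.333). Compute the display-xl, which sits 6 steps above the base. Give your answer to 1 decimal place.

123.4px

29.33 × 1.333⁵ = 29.33 × 4.20873 ≈ 123.442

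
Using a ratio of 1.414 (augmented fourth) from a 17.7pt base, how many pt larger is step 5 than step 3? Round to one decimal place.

Step 3: 17.7 × 1.414³ = 50.040pt
Step 5: 17.7 × 1.414⁵ = 100.051pt
Difference: 100.051 − 50.040 = 50.011pt

50.0pt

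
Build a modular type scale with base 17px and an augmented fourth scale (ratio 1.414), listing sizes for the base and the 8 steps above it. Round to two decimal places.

17.00px, 24.04px, 33.99px, 48.06px, 67.96px, 96.09px, 135.88px, 192.13px, 271.67px

Step 0: 17px
Step 1: 17.0 × 1.414 = 24.04
Step 2: 17.0 × 1.414² = 33.99
Step 3: 17.0 × 1.414³ = 48.06
Step 4: 17.0 × 1.414⁴ = 67.96
Step 5: 17.0 × 1.414⁵ = 96.09
Step 6: 17.0 × 1.414⁶ = 135.88
Step 7: 17.0 × 1.414⁷ = 192.13
Step 8: 17.0 × 1.414⁸ = 271.67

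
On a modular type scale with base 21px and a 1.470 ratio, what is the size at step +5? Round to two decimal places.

144.15px

A modular type scale is a geometric sequence: sizeₙ = base × rⁿ.
21.0 × 1.470⁵ = 21.0 × 6.86415 ≈ 144.15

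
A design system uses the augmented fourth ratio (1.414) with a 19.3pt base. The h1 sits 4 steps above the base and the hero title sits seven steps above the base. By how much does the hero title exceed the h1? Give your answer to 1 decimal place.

Step 4: 19.3 × 1.414⁴ = 77.153pt
Step 7: 19.3 × 1.414⁷ = 218.124pt
Difference: 218.124 − 77.153 = 140.971pt

141.0pt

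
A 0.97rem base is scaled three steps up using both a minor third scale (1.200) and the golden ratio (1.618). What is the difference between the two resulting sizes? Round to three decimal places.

Minor third: 0.97 × 1.200³ = 1.67616rem
Golden ratio: 0.97 × 1.618³ = 4.10873rem
Difference: 4.10873 − 1.67616 = 2.43257rem

2.433rem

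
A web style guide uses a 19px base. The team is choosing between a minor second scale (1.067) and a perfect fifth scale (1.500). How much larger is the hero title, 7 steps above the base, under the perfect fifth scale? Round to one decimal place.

Minor second: 19.0 × 1.067⁷ = 29.916px
Perfect fifth: 19.0 × 1.500⁷ = 324.633px
Difference: 324.633 − 29.916 = 294.717px

294.7px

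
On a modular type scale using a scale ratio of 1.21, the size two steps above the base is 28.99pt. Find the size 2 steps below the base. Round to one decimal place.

Moving from step +2 to step -2 is 4 steps down, so divide by r⁴.
28.99 ÷ 1.21⁴ = 28.99 ÷ 2.14359 ≈ 13.524

13.5pt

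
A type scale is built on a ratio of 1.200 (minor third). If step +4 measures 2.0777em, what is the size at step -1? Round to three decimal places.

2.0777 ÷ 1.200⁵ = 2.0777 ÷ 2.48832 ≈ 0.835

0.835em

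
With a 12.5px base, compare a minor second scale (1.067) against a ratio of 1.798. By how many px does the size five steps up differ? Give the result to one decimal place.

217.6px

Minor second: 12.5 × 1.067⁵ = 17.287px
At 1.798: 12.5 × 1.798⁵ = 234.887px
Difference: 234.887 − 17.287 = 217.600px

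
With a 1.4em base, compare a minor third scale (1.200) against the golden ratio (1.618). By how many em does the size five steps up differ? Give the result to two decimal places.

Minor third: 1.4 × 1.200⁵ = 3.4836em
Golden ratio: 1.4 × 1.618⁵ = 15.5246em
Difference: 15.5246 − 3.4836 = 12.0410em

12.04em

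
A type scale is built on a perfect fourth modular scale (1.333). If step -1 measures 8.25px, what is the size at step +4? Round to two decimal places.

The gap is 4 − (-1) = 5 steps, so the factor is 1.333^5.
8.25 × 1.333⁵ = 8.25 × 4.20873 ≈ 34.722

34.72px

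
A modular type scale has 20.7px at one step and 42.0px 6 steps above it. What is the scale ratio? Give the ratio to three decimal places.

r⁶ = 42.0 / 20.7, so r = (42.0/20.7)^(1/6).
r = 2.0290^(1/6) ≈ 1.1252

1.125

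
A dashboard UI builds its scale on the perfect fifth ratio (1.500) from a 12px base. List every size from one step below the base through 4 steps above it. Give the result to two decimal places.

Step -1: 12.0 ÷ 1.500 = 8.00
Step 0: 12px
Step 1: 12.0 × 1.500 = 18.00
Step 2: 12.0 × 1.500² = 27.00
Step 3: 12.0 × 1.500³ = 40.50
Step 4: 12.0 × 1.500⁴ = 60.75

8.00px, 12.00px, 18.00px, 27.00px, 40.50px, 60.75px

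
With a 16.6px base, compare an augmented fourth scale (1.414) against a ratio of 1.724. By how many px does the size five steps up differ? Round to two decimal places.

Augmented fourth: 16.6 × 1.414⁵ = 93.8329px
At 1.724: 16.6 × 1.724⁵ = 252.8101px
Difference: 252.8101 − 93.8329 = 158.9772px

158.98px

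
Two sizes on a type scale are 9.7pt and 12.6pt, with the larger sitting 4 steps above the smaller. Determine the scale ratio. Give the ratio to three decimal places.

r⁴ = 12.6 / 9.7, so r = (12.6/9.7)^(1/4).
r = 1.2990^(1/4) ≈ 1.0676

1.068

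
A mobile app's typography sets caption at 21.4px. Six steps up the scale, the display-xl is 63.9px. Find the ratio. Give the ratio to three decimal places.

The ratio satisfies 21.4 × r⁶ = 63.9, so r = (63.9 / 21.4)^(1/6).
r = 2.9860^(1/6) ≈ 1.2000

1.200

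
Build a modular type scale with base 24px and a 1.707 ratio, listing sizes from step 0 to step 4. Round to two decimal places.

Step 0: 24px
Step 1: 24.0 × 1.707 = 40.97
Step 2: 24.0 × 1.707² = 69.93
Step 3: 24.0 × 1.707³ = 119.37
Step 4: 24.0 × 1.707⁴ = 203.77

24.00px, 40.97px, 69.93px, 119.37px, 203.77px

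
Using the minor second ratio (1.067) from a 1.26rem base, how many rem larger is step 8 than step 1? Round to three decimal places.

Step 1: 1.26 × 1.067 = 1.34442rem
Step 8: 1.26 × 1.067⁸ = 2.11683rem
Difference: 2.11683 − 1.34442 = 0.77241rem

0.772rem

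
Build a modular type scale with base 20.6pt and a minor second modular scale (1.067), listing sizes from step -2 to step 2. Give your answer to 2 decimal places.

Step -2: 20.6 ÷ 1.067² = 18.09
Step -1: 20.6 ÷ 1.067 = 19.31
Step 0: 20.6pt
Step 1: 20.6 × 1.067 = 21.98
Step 2: 20.6 × 1.067² = 23.45

18.09pt, 19.31pt, 20.60pt, 21.98pt, 23.45pt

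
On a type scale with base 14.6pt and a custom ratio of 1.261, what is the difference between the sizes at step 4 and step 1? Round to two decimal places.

Step 1: 14.6 × 1.261 = 18.4106pt
Step 4: 14.6 × 1.261⁴ = 36.9159pt
Difference: 36.9159 − 18.4106 = 18.5053pt

18.51pt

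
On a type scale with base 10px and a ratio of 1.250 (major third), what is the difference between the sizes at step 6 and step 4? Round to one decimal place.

13.7px

Step 4: 10.0 × 1.250⁴ = 24.414px
Step 6: 10.0 × 1.250⁶ = 38.147px
Difference: 38.147 − 24.414 = 13.733px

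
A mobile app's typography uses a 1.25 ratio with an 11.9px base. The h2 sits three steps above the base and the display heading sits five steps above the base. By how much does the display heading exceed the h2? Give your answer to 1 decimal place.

13.1px

Step 3: 11.9 × 1.25³ = 23.242px
Step 5: 11.9 × 1.25⁵ = 36.316px
Difference: 36.316 − 23.242 = 13.074px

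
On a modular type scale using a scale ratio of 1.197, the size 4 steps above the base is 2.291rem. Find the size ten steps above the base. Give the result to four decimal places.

2.291 × 1.197⁶ = 2.291 × 2.94147 ≈ 6.7389

6.7389rem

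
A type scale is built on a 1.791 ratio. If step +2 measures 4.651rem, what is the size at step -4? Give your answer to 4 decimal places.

0.1409rem

4.651 ÷ 1.791⁶ = 4.651 ÷ 33.00453 ≈ 0.1409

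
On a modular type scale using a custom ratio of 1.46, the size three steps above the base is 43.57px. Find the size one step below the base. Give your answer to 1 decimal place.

The gap is -1 − (3) = -4 steps, so the factor is 1.46^-4.
43.57 ÷ 1.46⁴ = 43.57 ÷ 4.54372 ≈ 9.589

9.6px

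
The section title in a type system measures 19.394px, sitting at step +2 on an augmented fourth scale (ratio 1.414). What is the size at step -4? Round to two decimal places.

The gap is -4 − (2) = -6 steps, so the factor is 1.414^-6.
19.394 ÷ 1.414⁶ = 19.394 ÷ 7.99275 ≈ 2.426

2.43px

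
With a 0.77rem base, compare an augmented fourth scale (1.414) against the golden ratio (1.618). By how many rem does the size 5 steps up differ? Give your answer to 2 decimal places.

4.19rem

Augmented fourth: 0.77 × 1.414⁵ = 4.3525rem
Golden ratio: 0.77 × 1.618⁵ = 8.5385rem
Difference: 8.5385 − 4.3525 = 4.1860rem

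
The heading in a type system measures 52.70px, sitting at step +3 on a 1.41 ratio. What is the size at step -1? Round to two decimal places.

13.33px

Moving from step +3 to step -1 is 4 steps down, so divide by r⁴.
52.70 ÷ 1.41⁴ = 52.70 ÷ 3.95254 ≈ 13.333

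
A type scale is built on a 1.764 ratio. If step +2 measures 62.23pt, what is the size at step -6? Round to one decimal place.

0.7pt

The gap is -6 − (2) = -8 steps, so the factor is 1.764^-8.
62.23 ÷ 1.764⁸ = 62.23 ÷ 93.75375 ≈ 0.664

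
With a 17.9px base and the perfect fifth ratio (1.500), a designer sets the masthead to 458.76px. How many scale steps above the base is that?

8

1.500ⁿ = 458.76 / 17.9 = 25.6291
n = ln(25.6291) / ln(1.500) = 3.2437 / 0.4055 ≈ 8.00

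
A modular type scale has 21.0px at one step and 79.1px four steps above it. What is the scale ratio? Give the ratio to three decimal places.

The ratio satisfies 21.0 × r⁴ = 79.1, so r = (79.1 / 21.0)^(1/4).
r = 3.7667^(1/4) ≈ 1.3931

1.393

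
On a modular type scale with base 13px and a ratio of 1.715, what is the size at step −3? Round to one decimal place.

2.6px

13.0 ÷ 1.715³ = 13.0 ÷ 5.04420 ≈ 2.58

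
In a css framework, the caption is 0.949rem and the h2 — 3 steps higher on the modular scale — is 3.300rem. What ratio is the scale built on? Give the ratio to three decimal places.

The ratio satisfies 0.949 × r³ = 3.300, so r = (3.300 / 0.949)^(1/3).
r = 3.4773^(1/3) ≈ 1.5150

1.515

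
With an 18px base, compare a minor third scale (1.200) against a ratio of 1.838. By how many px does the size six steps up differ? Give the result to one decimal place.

640.2px

Minor third: 18.0 × 1.200⁶ = 53.748px
At 1.838: 18.0 × 1.838⁶ = 693.978px
Difference: 693.978 − 53.748 = 640.230px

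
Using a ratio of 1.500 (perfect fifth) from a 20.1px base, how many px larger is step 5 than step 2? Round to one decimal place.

107.4px

Step 2: 20.1 × 1.500² = 45.225px
Step 5: 20.1 × 1.500⁵ = 152.634px
Difference: 152.634 − 45.225 = 107.409px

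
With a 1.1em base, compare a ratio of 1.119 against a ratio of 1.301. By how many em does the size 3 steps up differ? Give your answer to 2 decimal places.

At 1.119: 1.1 × 1.119³ = 1.5413em
At 1.301: 1.1 × 1.301³ = 2.4223em
Difference: 2.4223 − 1.5413 = 0.8810em

0.88em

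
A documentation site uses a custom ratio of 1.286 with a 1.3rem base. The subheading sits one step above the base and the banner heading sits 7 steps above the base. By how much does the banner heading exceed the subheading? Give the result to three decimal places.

5.890rem

Step 1: 1.3 × 1.286 = 1.67180rem
Step 7: 1.3 × 1.286⁷ = 7.56189rem
Difference: 7.56189 − 1.67180 = 5.89009rem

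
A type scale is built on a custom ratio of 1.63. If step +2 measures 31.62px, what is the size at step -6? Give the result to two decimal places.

0.63px

The gap is -6 − (2) = -8 steps, so the factor is 1.63^-8.
31.62 ÷ 1.63⁸ = 31.62 ÷ 49.83114 ≈ 0.635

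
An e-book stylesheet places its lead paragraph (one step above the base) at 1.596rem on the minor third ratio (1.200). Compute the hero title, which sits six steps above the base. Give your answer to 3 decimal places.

The gap is 6 − (1) = 5 steps, so the factor is 1.200^5.
1.596 × 1.200⁵ = 1.596 × 2.48832 ≈ 3.971

3.971rem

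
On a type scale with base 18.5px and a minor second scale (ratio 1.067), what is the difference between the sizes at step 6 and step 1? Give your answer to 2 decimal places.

Step 1: 18.5 × 1.067 = 19.7395px
Step 6: 18.5 × 1.067⁶ = 27.2997px
Difference: 27.2997 − 19.7395 = 7.5602px

7.56px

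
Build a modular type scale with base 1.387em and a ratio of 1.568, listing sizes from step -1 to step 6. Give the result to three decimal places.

Step -1: 1.387 ÷ 1.568 = 0.885
Step 0: 1.387em
Step 1: 1.387 × 1.568 = 2.175
Step 2: 1.387 × 1.568² = 3.410
Step 3: 1.387 × 1.568³ = 5.347
Step 4: 1.387 × 1.568⁴ = 8.384
Step 5: 1.387 × 1.568⁵ = 13.146
Step 6: 1.387 × 1.568⁶ = 20.614

0.885em, 1.387em, 2.175em, 3.410em, 5.347em, 8.384em, 13.146em, 20.614em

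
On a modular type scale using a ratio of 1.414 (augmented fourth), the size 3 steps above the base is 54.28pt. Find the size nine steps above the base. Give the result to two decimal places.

433.85pt

The gap is 9 − (3) = 6 steps, so the factor is 1.414^6.
54.28 × 1.414⁶ = 54.28 × 7.99275 ≈ 433.847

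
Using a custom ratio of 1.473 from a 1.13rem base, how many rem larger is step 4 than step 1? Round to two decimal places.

Step 1: 1.13 × 1.473 = 1.6645rem
Step 4: 1.13 × 1.473⁴ = 5.3197rem
Difference: 5.3197 − 1.6645 = 3.6552rem

3.66rem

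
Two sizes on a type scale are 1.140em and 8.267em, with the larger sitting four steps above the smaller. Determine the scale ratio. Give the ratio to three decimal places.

1.641

r⁴ = 8.267 / 1.140, so r = (8.267/1.140)^(1/4).
r = 7.2518^(1/4) ≈ 1.6410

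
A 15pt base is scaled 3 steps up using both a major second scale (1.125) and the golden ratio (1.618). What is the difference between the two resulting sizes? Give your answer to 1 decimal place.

42.2pt

Major second: 15.0 × 1.125³ = 21.357pt
Golden ratio: 15.0 × 1.618³ = 63.537pt
Difference: 63.537 − 21.357 = 42.180pt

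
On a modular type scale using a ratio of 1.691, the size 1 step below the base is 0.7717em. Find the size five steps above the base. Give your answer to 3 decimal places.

18.043em

0.7717 × 1.691⁶ = 0.7717 × 23.38092 ≈ 18.043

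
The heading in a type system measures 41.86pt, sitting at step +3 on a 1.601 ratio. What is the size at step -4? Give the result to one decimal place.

1.6pt

Moving from step +3 to step -4 is 7 steps down, so divide by r⁷.
41.86 ÷ 1.601⁷ = 41.86 ÷ 26.96121 ≈ 1.553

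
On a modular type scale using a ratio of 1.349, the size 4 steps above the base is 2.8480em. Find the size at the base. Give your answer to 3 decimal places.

Moving from step +4 to step +0 is 4 steps down, so divide by r⁴.
2.8480 ÷ 1.349⁴ = 2.8480 ÷ 3.31168 ≈ 0.860

0.860em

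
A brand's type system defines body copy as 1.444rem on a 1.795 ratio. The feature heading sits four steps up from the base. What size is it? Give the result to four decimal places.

Each step on a modular scale multiplies by the ratio, so the size n steps from the base is base × ratioⁿ.
1.444 × 1.795⁴ = 1.444 × 10.38145 ≈ 14.9908

14.9908rem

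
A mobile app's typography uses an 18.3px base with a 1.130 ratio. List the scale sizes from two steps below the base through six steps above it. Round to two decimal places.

14.33px, 16.19px, 18.30px, 20.68px, 23.37px, 26.41px, 29.84px, 33.72px, 38.10px

Step -2: 18.3 ÷ 1.130² = 14.33
Step -1: 18.3 ÷ 1.130 = 16.19
Step 0: 18.3px
Step 1: 18.3 × 1.130 = 20.68
Step 2: 18.3 × 1.130² = 23.37
Step 3: 18.3 × 1.130³ = 26.41
Step 4: 18.3 × 1.130⁴ = 29.84
Step 5: 18.3 × 1.130⁵ = 33.72
Step 6: 18.3 × 1.130⁶ = 38.10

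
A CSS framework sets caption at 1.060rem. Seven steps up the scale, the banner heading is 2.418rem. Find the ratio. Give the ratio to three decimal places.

The ratio satisfies 1.060 × r⁷ = 2.418, so r = (2.418 / 1.060)^(1/7).
r = 2.2811^(1/7) ≈ 1.1250

1.125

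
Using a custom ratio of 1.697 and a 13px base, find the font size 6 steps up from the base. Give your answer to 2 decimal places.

310.48px

Each step on a modular scale multiplies by the ratio, so the size n steps from the base is base × ratioⁿ.
13.0 × 1.697⁶ = 13.0 × 23.88312 ≈ 310.48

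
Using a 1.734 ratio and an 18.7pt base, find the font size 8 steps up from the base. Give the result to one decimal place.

1528.4pt

18.7 × 1.734⁸ = 18.7 × 81.73212 ≈ 1528.39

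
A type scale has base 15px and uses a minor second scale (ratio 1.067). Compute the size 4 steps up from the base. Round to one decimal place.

19.4px

15.0 × 1.067⁴ = 15.0 × 1.29616 ≈ 19.44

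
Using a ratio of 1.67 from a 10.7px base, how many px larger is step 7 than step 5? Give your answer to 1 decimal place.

248.6px

Step 5: 10.7 × 1.67⁵ = 138.984px
Step 7: 10.7 × 1.67⁷ = 387.614px
Difference: 387.614 − 138.984 = 248.630px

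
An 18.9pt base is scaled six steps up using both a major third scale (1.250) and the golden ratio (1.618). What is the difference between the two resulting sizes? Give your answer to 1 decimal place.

Major third: 18.9 × 1.250⁶ = 72.098pt
Golden ratio: 18.9 × 1.618⁶ = 339.104pt
Difference: 339.104 − 72.098 = 267.006pt

267.0pt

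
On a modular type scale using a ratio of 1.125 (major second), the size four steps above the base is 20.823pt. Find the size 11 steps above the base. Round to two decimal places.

47.49pt

20.823 × 1.125⁷ = 20.823 × 2.28070 ≈ 47.491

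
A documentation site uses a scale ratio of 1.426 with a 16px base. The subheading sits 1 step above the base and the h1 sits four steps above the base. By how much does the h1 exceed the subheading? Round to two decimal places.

Step 1: 16.0 × 1.426 = 22.8160px
Step 4: 16.0 × 1.426⁴ = 66.1604px
Difference: 66.1604 − 22.8160 = 43.3444px

43.34px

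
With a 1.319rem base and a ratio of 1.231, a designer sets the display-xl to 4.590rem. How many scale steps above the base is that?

6

1.231ⁿ = 4.590 / 1.319 = 3.4799
n = ln(3.4799) / ln(1.231) = 1.2470 / 0.2078 ≈ 6.00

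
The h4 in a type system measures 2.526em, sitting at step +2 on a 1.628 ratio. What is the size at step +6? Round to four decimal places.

The gap is 6 − (2) = 4 steps, so the factor is 1.628^4.
2.526 × 1.628⁴ = 2.526 × 7.02454 ≈ 17.7440

17.7440em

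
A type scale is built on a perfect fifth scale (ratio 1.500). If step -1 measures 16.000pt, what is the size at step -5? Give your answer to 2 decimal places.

16.000 ÷ 1.500⁴ = 16.000 ÷ 5.06250 ≈ 3.160

3.16pt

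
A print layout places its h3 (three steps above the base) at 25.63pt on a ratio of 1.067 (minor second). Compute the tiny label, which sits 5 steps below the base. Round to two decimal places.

15.26pt

The gap is -5 − (3) = -8 steps, so the factor is 1.067^-8.
25.63 ÷ 1.067⁸ = 25.63 ÷ 1.68002 ≈ 15.256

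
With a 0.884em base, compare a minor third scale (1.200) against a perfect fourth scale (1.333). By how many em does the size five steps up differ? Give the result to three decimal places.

Minor third: 0.884 × 1.200⁵ = 2.19967em
Perfect fourth: 0.884 × 1.333⁵ = 3.72051em
Difference: 3.72051 − 2.19967 = 1.52084em

1.521em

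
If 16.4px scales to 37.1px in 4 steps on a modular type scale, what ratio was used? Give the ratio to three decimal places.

The ratio satisfies 16.4 × r⁴ = 37.1, so r = (37.1 / 16.4)^(1/4).
r = 2.2622^(1/4) ≈ 1.2264

1.226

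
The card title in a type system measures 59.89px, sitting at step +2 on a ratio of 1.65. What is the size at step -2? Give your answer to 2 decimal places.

Moving from step +2 to step -2 is 4 steps down, so divide by r⁴.
59.89 ÷ 1.65⁴ = 59.89 ÷ 7.41201 ≈ 8.080

8.08px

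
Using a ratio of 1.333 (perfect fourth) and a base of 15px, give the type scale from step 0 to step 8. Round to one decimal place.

15.0px, 20.0px, 26.7px, 35.5px, 47.4px, 63.1px, 84.2px, 112.2px, 149.5px

Step 0: 15px
Step 1: 15.0 × 1.333 = 20.0
Step 2: 15.0 × 1.333² = 26.7
Step 3: 15.0 × 1.333³ = 35.5
Step 4: 15.0 × 1.333⁴ = 47.4
Step 5: 15.0 × 1.333⁵ = 63.1
Step 6: 15.0 × 1.333⁶ = 84.2
Step 7: 15.0 × 1.333⁷ = 112.2
Step 8: 15.0 × 1.333⁸ = 149.5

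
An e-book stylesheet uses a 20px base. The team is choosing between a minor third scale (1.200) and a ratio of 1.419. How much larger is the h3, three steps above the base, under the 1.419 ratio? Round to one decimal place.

Minor third: 20.0 × 1.200³ = 34.560px
At 1.419: 20.0 × 1.419³ = 57.145px
Difference: 57.145 − 34.560 = 22.585px

22.6px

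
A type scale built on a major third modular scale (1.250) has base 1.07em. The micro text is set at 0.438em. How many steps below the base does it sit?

4

1.250ⁿ = 1.07 / 0.438 = 2.4429
n = ln(2.4429) / ln(1.250) = 0.8932 / 0.2231 ≈ 4.00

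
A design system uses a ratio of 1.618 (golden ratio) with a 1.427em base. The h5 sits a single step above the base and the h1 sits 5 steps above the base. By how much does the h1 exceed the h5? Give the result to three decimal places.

13.515em

Step 1: 1.427 × 1.618 = 2.30889em
Step 5: 1.427 × 1.618⁵ = 15.82401em
Difference: 15.82401 − 2.30889 = 13.51512em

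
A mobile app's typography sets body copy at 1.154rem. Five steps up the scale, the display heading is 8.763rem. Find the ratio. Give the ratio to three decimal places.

1.500

r⁵ = 8.763 / 1.154, so r = (8.763/1.154)^(1/5).
r = 7.5936^(1/5) ≈ 1.5000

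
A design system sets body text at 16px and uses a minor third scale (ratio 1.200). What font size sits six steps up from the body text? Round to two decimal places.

Each step on a modular scale multiplies by the ratio, so the size n steps from the base is base × ratioⁿ.
16.0 × 1.200⁶ = 16.0 × 2.98598 ≈ 47.78

47.78px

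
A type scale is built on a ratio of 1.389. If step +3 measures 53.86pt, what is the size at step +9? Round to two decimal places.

386.79pt

53.86 × 1.389⁶ = 53.86 × 7.18147 ≈ 386.794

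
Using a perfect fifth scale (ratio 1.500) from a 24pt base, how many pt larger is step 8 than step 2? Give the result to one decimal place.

Step 2: 24.0 × 1.500² = 54.000pt
Step 8: 24.0 × 1.500⁸ = 615.094pt
Difference: 615.094 − 54.000 = 561.094pt

561.1pt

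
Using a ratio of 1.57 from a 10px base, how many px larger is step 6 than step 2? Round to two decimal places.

Step 2: 10.0 × 1.57² = 24.6490px
Step 6: 10.0 × 1.57⁶ = 149.7607px
Difference: 149.7607 − 24.6490 = 125.1117px

125.11px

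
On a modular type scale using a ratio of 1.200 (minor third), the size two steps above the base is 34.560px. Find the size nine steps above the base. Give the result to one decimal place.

34.560 × 1.200⁷ = 34.560 × 3.58318 ≈ 123.835

123.8px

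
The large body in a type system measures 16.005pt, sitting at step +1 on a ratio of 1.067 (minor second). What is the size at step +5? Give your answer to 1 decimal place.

16.005 × 1.067⁴ = 16.005 × 1.29616 ≈ 20.745

20.7pt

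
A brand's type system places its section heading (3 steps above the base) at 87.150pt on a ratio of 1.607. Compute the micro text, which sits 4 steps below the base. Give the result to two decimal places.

3.15pt

Moving from step +3 to step -4 is 7 steps down, so divide by r⁷.
87.150 ÷ 1.607⁷ = 87.150 ÷ 27.67650 ≈ 3.149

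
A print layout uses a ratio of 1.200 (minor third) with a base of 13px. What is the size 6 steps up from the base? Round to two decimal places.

Every step multiplies by the scale ratio.
13.0 × 1.200⁶ = 13.0 × 2.98598 ≈ 38.82

38.82px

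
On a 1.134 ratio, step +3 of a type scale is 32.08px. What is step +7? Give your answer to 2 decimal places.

32.08 × 1.134⁴ = 32.08 × 1.65368 ≈ 53.050

53.05px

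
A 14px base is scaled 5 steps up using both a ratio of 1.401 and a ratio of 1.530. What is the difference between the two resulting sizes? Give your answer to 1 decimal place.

At 1.401: 14.0 × 1.401⁵ = 75.565px
At 1.530: 14.0 × 1.530⁵ = 117.378px
Difference: 117.378 − 75.565 = 41.813px

41.8px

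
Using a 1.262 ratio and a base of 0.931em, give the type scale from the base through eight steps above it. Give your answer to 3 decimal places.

0.931em, 1.175em, 1.483em, 1.871em, 2.361em, 2.980em, 3.761em, 4.746em, 5.990em

Step 0: 0.931em
Step 1: 0.931 × 1.262 = 1.175
Step 2: 0.931 × 1.262² = 1.483
Step 3: 0.931 × 1.262³ = 1.871
Step 4: 0.931 × 1.262⁴ = 2.361
Step 5: 0.931 × 1.262⁵ = 2.980
Step 6: 0.931 × 1.262⁶ = 3.761
Step 7: 0.931 × 1.262⁷ = 4.746
Step 8: 0.931 × 1.262⁸ = 5.990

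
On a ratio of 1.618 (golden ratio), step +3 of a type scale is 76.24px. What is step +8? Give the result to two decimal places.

76.24 × 1.618⁵ = 76.24 × 11.08901 ≈ 845.426

845.43px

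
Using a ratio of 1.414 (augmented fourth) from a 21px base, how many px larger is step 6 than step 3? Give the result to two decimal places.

108.48px

Step 3: 21.0 × 1.414³ = 59.3701px
Step 6: 21.0 × 1.414⁶ = 167.8478px
Difference: 167.8478 − 59.3701 = 108.4777px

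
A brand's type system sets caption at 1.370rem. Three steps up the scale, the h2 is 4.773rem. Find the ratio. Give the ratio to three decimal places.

1.516

r³ = 4.773 / 1.370, so r = (4.773/1.370)^(1/3).
r = 3.4839^(1/3) ≈ 1.5160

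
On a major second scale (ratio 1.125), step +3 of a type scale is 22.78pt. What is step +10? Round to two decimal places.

The gap is 10 − (3) = 7 steps, so the factor is 1.125^7.
22.78 × 1.125⁷ = 22.78 × 2.28070 ≈ 51.954

51.95pt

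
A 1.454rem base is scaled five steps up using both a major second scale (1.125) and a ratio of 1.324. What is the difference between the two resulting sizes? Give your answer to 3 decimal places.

3.296rem

Major second: 1.454 × 1.125⁵ = 2.62016rem
At 1.324: 1.454 × 1.324⁵ = 5.91568rem
Difference: 5.91568 − 2.62016 = 3.29552rem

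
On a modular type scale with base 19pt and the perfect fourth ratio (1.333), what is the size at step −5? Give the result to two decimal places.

4.51pt

Each step on a modular scale multiplies by the ratio, so the size n steps from the base is base × ratioⁿ.
19.0 ÷ 1.333⁵ = 19.0 ÷ 4.20873 ≈ 4.51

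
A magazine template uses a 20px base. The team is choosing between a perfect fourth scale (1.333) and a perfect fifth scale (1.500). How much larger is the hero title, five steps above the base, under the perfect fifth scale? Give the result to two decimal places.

Perfect fourth: 20.0 × 1.333⁵ = 84.1745px
Perfect fifth: 20.0 × 1.500⁵ = 151.8750px
Difference: 151.8750 − 84.1745 = 67.7005px

67.70px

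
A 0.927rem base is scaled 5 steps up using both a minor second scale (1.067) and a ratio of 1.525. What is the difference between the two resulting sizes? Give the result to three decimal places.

6.364rem

Minor second: 0.927 × 1.067⁵ = 1.28204rem
At 1.525: 0.927 × 1.525⁵ = 7.64591rem
Difference: 7.64591 − 1.28204 = 6.36387rem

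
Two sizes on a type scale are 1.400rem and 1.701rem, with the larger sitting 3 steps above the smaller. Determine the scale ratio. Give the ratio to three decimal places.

r³ = 1.701 / 1.400, so r = (1.701/1.400)^(1/3).
r = 1.2150^(1/3) ≈ 1.0671

1.067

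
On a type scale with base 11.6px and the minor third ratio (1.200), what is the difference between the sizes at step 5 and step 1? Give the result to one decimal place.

14.9px

Step 1: 11.6 × 1.200 = 13.920px
Step 5: 11.6 × 1.200⁵ = 28.865px
Difference: 28.865 − 13.920 = 14.945px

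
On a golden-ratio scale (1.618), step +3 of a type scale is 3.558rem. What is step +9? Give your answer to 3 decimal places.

3.558 × 1.618⁶ = 3.558 × 17.94201 ≈ 63.838

63.838rem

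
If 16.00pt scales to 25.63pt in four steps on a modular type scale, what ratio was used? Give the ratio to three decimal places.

1.125

The ratio satisfies 16.00 × r⁴ = 25.63, so r = (25.63 / 16.00)^(1/4).
r = 1.6019^(1/4) ≈ 1.1250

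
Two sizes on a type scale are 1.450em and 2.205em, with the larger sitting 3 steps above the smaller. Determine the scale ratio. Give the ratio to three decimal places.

1.150

r³ = 2.205 / 1.450, so r = (2.205/1.450)^(1/3).
r = 1.5207^(1/3) ≈ 1.1500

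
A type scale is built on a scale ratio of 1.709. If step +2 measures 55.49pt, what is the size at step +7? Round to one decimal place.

55.49 × 1.709⁵ = 55.49 × 14.57842 ≈ 808.956

809.0pt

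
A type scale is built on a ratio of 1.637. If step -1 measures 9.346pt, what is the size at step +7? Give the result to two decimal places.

481.96pt

9.346 × 1.637⁸ = 9.346 × 51.56909 ≈ 481.965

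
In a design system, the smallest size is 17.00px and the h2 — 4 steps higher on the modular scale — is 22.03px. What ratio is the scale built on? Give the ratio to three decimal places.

1.067

The ratio satisfies 17.00 × r⁴ = 22.03, so r = (22.03 / 17.00)^(1/4).
r = 1.2959^(1/4) ≈ 1.0669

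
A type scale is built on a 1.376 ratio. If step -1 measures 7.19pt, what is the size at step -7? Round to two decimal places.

7.19 ÷ 1.376⁶ = 7.19 ÷ 6.78751 ≈ 1.059

1.06pt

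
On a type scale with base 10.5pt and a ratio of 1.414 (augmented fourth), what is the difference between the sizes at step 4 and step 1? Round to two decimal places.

27.13pt

Step 1: 10.5 × 1.414 = 14.8470pt
Step 4: 10.5 × 1.414⁴ = 41.9746pt
Difference: 41.9746 − 14.8470 = 27.1276pt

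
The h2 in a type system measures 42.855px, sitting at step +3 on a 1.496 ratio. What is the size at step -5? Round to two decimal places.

1.71px

42.855 ÷ 1.496⁸ = 42.855 ÷ 25.08723 ≈ 1.708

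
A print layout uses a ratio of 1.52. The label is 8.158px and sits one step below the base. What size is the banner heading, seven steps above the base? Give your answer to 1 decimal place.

232.5px

The gap is 7 − (-1) = 8 steps, so the factor is 1.52^8.
8.158 × 1.52⁸ = 8.158 × 28.49369 ≈ 232.452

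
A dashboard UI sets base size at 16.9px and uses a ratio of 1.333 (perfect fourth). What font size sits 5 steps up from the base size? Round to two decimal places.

16.9 × 1.333⁵ = 16.9 × 4.20873 ≈ 71.13

71.13px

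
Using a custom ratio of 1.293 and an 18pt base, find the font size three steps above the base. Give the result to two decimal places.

Each step on a modular scale multiplies by the ratio, so the size n steps from the base is base × ratioⁿ.
18.0 × 1.293³ = 18.0 × 2.16170 ≈ 38.91

38.91pt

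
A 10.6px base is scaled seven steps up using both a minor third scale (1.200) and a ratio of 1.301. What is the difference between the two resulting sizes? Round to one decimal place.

28.9px

Minor third: 10.6 × 1.200⁷ = 37.982px
At 1.301: 10.6 × 1.301⁷ = 66.872px
Difference: 66.872 − 37.982 = 28.890px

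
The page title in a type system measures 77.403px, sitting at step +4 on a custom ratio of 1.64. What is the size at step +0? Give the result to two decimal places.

Moving from step +4 to step +0 is 4 steps down, so divide by r⁴.
77.403 ÷ 1.64⁴ = 77.403 ÷ 7.23395 ≈ 10.700

10.70px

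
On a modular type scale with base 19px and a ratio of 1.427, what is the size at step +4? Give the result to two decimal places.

78.79px

Every step multiplies by the scale ratio.
19.0 × 1.427⁴ = 19.0 × 4.14664 ≈ 78.79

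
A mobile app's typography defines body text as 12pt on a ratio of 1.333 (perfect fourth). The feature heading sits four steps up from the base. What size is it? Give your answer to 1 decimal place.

12.0 × 1.333⁴ = 12.0 × 3.15733 ≈ 37.89

37.9pt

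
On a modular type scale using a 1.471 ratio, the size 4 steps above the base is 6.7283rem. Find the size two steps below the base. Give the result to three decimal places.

0.664rem

6.7283 ÷ 1.471⁶ = 6.7283 ÷ 10.13155 ≈ 0.664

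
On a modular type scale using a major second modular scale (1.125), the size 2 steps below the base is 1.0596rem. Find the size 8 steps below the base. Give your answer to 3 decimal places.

0.523rem

1.0596 ÷ 1.125⁶ = 1.0596 ÷ 2.02729 ≈ 0.523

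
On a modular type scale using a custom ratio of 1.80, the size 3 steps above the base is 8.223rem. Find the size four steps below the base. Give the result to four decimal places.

0.1343rem

Moving from step +3 to step -4 is 7 steps down, so divide by r⁷.
8.223 ÷ 1.80⁷ = 8.223 ÷ 61.22200 ≈ 0.1343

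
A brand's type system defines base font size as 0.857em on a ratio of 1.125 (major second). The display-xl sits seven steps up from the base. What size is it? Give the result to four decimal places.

0.857 × 1.125⁷ = 0.857 × 2.28070 ≈ 1.9546

1.9546em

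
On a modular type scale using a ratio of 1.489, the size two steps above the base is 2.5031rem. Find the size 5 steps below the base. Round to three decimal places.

0.154rem

2.5031 ÷ 1.489⁷ = 2.5031 ÷ 16.22792 ≈ 0.154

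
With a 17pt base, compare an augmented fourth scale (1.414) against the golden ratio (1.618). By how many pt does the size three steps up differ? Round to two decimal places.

23.95pt

Augmented fourth: 17.0 × 1.414³ = 48.0615pt
Golden ratio: 17.0 × 1.618³ = 72.0086pt
Difference: 72.0086 − 48.0615 = 23.9471pt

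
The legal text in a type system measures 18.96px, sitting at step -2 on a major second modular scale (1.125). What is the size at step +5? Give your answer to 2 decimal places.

43.24px

18.96 × 1.125⁷ = 18.96 × 2.28070 ≈ 43.242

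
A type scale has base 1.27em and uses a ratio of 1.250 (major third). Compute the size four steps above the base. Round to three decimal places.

A modular type scale is a geometric sequence: sizeₙ = base × rⁿ.
1.27 × 1.250⁴ = 1.27 × 2.44141 ≈ 3.101

3.101em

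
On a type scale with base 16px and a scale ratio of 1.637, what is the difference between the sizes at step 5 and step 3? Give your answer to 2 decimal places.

117.90px

Step 3: 16.0 × 1.637³ = 70.1885px
Step 5: 16.0 × 1.637⁵ = 188.0890px
Difference: 188.0890 − 70.1885 = 117.9005px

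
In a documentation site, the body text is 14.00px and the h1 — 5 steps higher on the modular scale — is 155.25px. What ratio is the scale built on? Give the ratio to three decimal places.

1.618

The ratio satisfies 14.00 × r⁵ = 155.25, so r = (155.25 / 14.00)^(1/5).
r = 11.0893^(1/5) ≈ 1.6180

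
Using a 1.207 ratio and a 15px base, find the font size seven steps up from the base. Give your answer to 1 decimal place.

56.0px

Every step multiplies by the scale ratio.
15.0 × 1.207⁷ = 15.0 × 3.73208 ≈ 55.98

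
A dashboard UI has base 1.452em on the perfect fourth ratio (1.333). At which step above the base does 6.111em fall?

5

1.333ⁿ = 6.111 / 1.452 = 4.2087
n = ln(4.2087) / ln(1.333) = 1.4371 / 0.2874 ≈ 5.00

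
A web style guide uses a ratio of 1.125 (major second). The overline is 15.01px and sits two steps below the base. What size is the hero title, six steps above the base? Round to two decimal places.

38.51px

15.01 × 1.125⁸ = 15.01 × 2.56578 ≈ 38.512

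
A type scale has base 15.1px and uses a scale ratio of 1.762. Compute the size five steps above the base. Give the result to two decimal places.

256.45px

15.1 × 1.762⁵ = 15.1 × 16.98359 ≈ 256.45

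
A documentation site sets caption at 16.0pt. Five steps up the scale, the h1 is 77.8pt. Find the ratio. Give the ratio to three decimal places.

1.372

r⁵ = 77.8 / 16.0, so r = (77.8/16.0)^(1/5).
r = 4.8625^(1/5) ≈ 1.3721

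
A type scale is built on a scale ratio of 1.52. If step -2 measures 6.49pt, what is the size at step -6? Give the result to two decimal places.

The gap is -6 − (-2) = -4 steps, so the factor is 1.52^-4.
6.49 ÷ 1.52⁴ = 6.49 ÷ 5.33795 ≈ 1.216

1.22pt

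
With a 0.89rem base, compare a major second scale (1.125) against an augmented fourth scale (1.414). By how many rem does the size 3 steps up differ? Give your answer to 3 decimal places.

1.249rem

Major second: 0.89 × 1.125³ = 1.26721rem
Augmented fourth: 0.89 × 1.414³ = 2.51616rem
Difference: 2.51616 − 1.26721 = 1.24895rem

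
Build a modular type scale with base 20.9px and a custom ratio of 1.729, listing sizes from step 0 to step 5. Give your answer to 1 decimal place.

20.9px, 36.1px, 62.5px, 108.0px, 186.8px, 322.9px

Step 0: 20.9px
Step 1: 20.9 × 1.729 = 36.1
Step 2: 20.9 × 1.729² = 62.5
Step 3: 20.9 × 1.729³ = 108.0
Step 4: 20.9 × 1.729⁴ = 186.8
Step 5: 20.9 × 1.729⁵ = 322.9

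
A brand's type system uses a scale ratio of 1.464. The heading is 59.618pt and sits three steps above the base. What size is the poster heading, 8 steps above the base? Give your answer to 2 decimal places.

59.618 × 1.464⁵ = 59.618 × 6.72520 ≈ 400.943

400.94pt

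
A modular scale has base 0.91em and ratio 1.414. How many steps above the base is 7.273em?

1.414ⁿ = 7.273 / 0.91 = 7.9923
n = ln(7.9923) / ln(1.414) = 2.0785 / 0.3464 ≈ 6.00

6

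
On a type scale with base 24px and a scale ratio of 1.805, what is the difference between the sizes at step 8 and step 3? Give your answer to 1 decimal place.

Step 3: 24.0 × 1.805³ = 141.138px
Step 8: 24.0 × 1.805⁸ = 2704.138px
Difference: 2704.138 − 141.138 = 2563.000px

2563.0px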